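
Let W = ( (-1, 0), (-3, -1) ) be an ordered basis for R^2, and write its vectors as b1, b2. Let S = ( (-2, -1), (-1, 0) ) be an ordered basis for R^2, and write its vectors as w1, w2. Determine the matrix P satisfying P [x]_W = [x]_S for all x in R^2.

Let M have columns bj and N have columns wj. Then for every x, N [x]_S = x = M [x]_W, so P = N^(-1) M.
Since det N = -1, N^(-1) has integer entries; multiplying gives P = [[0, 1], [1, 1]].

[[0, 1], [1, 1]]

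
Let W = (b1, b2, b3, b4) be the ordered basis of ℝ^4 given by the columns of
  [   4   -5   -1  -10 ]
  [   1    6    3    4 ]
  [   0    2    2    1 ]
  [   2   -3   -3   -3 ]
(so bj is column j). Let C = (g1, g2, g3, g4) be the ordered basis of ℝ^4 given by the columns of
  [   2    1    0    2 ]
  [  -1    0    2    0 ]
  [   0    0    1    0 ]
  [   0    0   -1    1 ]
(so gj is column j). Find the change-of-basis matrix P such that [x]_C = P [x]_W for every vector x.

Column j of P is [bj]_C, since P maps W-coordinates to C-coordinates.
Expressing b1 in C: b1 = -g1 + 2g2 + 0·g3 + 2g4, so column 1 of P is (-1, 2, 0, 2).
Doing the same for each bj gives P = [[-1, -2, 1, -2], [2, 1, -1, -2], [0, 2, 2, 1], [2, -1, -1, -2]].

[[-1, -2, 1, -2], [2, 1, -1, -2], [0, 2, 2, 1], [2, -1, -1, -2]]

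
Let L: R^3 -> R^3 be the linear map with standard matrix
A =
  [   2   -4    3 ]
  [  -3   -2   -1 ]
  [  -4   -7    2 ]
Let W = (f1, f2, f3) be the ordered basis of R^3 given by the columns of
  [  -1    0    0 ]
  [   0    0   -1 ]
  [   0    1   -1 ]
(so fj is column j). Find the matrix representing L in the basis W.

With P the matrix whose columns are f1, ..., f3, [L]_W = P^(-1) A P.
Column by column: L(f1) = A f1 = (-2, 3, 4); its W-coordinates (2, 1, -3) give column 1.
Continuing for each basis vector yields [L]_W = [[2, -3, -1], [1, 3, 2], [-3, 1, -3]].

[[2, -3, -1], [1, 3, 2], [-3, 1, -3]]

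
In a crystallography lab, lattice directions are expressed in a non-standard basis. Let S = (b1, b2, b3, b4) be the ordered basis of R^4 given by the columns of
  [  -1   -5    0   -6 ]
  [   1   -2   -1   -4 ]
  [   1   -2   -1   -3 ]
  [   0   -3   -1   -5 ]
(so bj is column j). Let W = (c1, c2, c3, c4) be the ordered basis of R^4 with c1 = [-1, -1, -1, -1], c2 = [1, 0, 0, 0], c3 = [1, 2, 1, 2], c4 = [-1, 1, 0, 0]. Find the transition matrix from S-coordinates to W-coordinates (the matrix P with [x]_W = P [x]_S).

Let M have columns bj and N have columns cj. Then for every x, N [x]_W = x = M [x]_S, so P = N^(-1) M.
Since det N = 1, N^(-1) has integer entries; multiplying gives P = [[-2, 1, 1, 1], [-1, -2, 1, -2], [-1, -1, 0, -2], [1, 1, 0, 1]].

[[-2, 1, 1, 1], [-1, -2, 1, -2], [-1, -1, 0, -2], [1, 1, 0, 1]]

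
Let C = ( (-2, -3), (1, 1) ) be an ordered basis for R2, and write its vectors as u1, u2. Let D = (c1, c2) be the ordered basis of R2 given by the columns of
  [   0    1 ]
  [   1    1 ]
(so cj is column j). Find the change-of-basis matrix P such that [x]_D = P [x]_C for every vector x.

Column j of P is [uj]_D, since P maps C-coordinates to D-coordinates.
Expressing u1 in D: u1 = -c1 - 2c2, so column 1 of P is (-1, -2).
Doing the same for each uj gives P = [[-1, 0], [-2, 1]].

[[-1, 0], [-2, 1]]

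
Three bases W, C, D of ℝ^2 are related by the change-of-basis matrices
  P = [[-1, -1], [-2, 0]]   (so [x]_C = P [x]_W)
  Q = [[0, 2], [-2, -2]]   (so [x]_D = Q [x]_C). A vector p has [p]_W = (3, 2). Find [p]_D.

Composing the changes, [p]_D = Q P [p]_W.
Q P = [[-4, 0], [6, 2]]; applying this to (3, 2) gives (-12, 22).

(-12, 22)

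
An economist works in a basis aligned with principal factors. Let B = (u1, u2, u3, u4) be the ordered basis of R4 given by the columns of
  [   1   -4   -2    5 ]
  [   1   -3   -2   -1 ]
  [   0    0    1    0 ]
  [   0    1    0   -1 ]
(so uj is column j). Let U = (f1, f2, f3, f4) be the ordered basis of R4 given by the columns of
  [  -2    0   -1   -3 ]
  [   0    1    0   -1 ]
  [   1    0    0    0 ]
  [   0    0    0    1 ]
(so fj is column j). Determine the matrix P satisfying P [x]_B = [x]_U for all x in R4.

Column j of P is [uj]_U, since P maps B-coordinates to U-coordinates.
Expressing u1 in U: u1 = 0·f1 + f2 - f3 + 0·f4, so column 1 of P is [0, 1, -1, 0].
Doing the same for each uj gives P = [[0, 0, 1, 0], [1, -2, -2, -2], [-1, 1, 0, -2], [0, 1, 0, -1]].

[[0, 0, 1, 0], [1, -2, -2, -2], [-1, 1, 0, -2], [0, 1, 0, -1]]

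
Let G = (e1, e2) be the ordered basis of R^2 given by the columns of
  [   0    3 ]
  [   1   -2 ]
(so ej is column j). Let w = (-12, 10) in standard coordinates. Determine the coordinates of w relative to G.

(2, -4)

Write w = c_1 e1 + c_2 e2 and solve for the c_i.
System: 0c_1 + 3c_2 = -12, c_1 - 2c_2 = 10; solving gives c_1 = 2, c_2 = -4.
Check: 2e1 - 4e2 = (-12, 10).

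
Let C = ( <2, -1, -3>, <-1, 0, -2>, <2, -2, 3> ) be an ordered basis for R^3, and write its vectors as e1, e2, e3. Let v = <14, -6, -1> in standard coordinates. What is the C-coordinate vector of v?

Write v = c_1 e1 + ... + c_3 e3 and solve for the c_i.
Row-reducing the augmented matrix [M | v] gives c = (4, -4, 1).
Check: 4e1 - 4e2 + e3 = <14, -6, -1>.

<4, -4, 1>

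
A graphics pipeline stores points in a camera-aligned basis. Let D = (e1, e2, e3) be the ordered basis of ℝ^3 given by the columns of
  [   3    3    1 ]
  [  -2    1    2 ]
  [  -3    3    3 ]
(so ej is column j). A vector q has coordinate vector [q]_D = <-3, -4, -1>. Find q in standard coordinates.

<-22, 0, -6>

The coordinates say q = -3e1 - 4e2 - e3; adding the scaled basis vectors gives <-22, 0, -6>.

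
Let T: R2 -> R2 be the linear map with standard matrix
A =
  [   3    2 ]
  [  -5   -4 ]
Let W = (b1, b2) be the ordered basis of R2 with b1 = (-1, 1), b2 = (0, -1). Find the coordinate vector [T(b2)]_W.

(2, -2)

Column 2 of [T]_W is the W-coordinate vector of T(b2).
In standard coordinates T(b2) = A b2 = (-2, 4).
Converting to W: (-2, 4) = 2b1 - 2b2, so the coordinate vector is (2, -2).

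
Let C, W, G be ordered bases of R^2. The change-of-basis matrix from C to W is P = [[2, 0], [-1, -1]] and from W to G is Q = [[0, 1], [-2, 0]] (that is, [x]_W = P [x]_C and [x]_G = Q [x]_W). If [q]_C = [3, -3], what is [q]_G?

Composing the changes, [q]_G = Q P [q]_C.
Q P = [[-1, -1], [-4, 0]]; applying this to [3, -3] gives [0, -12].

[0, -12]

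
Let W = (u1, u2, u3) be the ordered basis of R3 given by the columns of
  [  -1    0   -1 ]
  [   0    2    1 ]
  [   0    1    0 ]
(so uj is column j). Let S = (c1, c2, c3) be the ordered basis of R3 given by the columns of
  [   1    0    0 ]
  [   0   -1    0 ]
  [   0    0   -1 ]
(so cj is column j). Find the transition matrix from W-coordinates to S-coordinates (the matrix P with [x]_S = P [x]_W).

[[-1, 0, -1], [0, -2, -1], [0, -1, 0]]

Take x = uj: its W-coordinates are the j-th standard unit vector, so P e_j — column j of P — equals [uj]_S.
u1 = -c1 + 0·c2 + 0·c3, giving column 1 = [-1, 0, 0]; repeating for each j gives P = [[-1, 0, -1], [0, -2, -1], [0, -1, 0]].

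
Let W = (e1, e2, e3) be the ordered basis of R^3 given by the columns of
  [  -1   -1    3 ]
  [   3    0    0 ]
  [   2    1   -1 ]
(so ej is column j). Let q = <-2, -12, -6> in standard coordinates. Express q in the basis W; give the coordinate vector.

<-4, 0, -2>

We seek scalars with c_1 e1 + ... + c_3 e3 = q; equivalently solve M c = q where the columns of M are e1, ..., e3.
Gaussian elimination on [M | q] yields c = (-4, 0, -2).
Check: -4e1 + 0·e2 - 2e3 = <-2, -12, -6>.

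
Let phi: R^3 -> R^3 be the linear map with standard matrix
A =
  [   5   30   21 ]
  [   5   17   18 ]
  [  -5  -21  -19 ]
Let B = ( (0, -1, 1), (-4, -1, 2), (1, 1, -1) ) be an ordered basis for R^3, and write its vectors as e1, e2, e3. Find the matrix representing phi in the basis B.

Let P have columns e1, ..., e3. Then [phi]_B = P^(-1) A P.
Here det P = -1, so P^(-1) is integer; computing A P first and then P^(-1)(A P) gives [[-1, -1, 1], [3, 2, -3], [3, 0, 2]].

[[-1, -1, 1], [3, 2, -3], [3, 0, 2]]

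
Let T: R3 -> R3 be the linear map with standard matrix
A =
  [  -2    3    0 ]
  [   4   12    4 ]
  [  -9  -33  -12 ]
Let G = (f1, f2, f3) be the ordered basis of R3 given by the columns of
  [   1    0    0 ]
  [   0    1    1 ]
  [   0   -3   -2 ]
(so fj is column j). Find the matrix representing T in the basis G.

Let P have columns f1, ..., f3. Then [T]_G = P^(-1) A P.
Here det P = 1, so P^(-1) is integer; computing A P first and then P^(-1)(A P) gives [[-2, 3, 3], [1, -3, 1], [3, 3, 3]].

[[-2, 3, 3], [1, -3, 1], [3, 3, 3]]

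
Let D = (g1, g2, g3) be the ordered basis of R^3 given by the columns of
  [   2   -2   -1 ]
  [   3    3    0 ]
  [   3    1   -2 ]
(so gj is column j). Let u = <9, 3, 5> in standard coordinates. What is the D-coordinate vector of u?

Write u = c_1 g1 + ... + c_3 g3 and solve for the c_i.
Solving this 3x3 system gives c = (3, -2, 1).
Check: 3g1 - 2g2 + g3 = <9, 3, 5>.

<3, -2, 1>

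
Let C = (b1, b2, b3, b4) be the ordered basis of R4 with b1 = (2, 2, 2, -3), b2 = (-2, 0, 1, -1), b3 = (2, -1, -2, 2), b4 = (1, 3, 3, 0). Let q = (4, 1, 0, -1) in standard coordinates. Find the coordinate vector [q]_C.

(1, 0, 1, 0)

Write q = c_1 b1 + ... + c_4 b4 and solve for the c_i.
Row-reducing the augmented matrix [M | q] gives c = (1, 0, 1, 0).
Check: b1 + 0·b2 + b3 + 0·b4 = (4, 1, 0, -1).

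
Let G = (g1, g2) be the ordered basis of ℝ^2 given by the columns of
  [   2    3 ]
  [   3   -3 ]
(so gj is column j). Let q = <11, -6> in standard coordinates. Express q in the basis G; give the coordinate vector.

<1, 3>

We seek scalars with c_1 g1 + c_2 g2 = q; equivalently solve M c = q where the columns of M are g1, g2.
System: 2c_1 + 3c_2 = 11, 3c_1 - 3c_2 = -6; solving gives c_1 = 1, c_2 = 3.
Check: g1 + 3g2 = <11, -6>.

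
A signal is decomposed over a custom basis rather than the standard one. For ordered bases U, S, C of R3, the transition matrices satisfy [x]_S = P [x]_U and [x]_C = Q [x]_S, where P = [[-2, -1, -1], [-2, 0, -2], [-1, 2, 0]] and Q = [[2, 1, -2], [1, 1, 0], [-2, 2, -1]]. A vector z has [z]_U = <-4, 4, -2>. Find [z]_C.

<0, 18, 0>

First [z]_S = P [z]_U = <6, 12, 12>.
Then [z]_C = Q [z]_S = <0, 18, 0>.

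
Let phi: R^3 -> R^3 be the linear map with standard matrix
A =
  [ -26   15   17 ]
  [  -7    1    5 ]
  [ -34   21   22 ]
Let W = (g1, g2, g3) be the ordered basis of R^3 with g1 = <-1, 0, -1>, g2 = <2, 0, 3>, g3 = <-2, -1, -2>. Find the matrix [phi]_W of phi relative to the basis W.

[[1, 1, 3], [3, -1, 0], [-2, -1, -3]]

With P the matrix whose columns are g1, ..., g3, [phi]_W = P^(-1) A P.
Column by column: phi(g1) = A g1 = <9, 2, 12>; its W-coordinates <1, 3, -2> give column 1.
Continuing for each basis vector yields [phi]_W = [[1, 1, 3], [3, -1, 0], [-2, -1, -3]].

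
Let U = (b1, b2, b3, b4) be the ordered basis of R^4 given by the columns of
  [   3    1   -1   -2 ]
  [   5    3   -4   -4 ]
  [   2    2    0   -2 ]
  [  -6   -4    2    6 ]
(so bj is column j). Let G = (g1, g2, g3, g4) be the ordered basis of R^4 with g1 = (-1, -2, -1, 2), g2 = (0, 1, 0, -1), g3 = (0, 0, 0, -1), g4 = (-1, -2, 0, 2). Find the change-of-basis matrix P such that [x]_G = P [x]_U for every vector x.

Take x = bj: its U-coordinates are the j-th standard unit vector, so P e_j — column j of P — equals [bj]_G.
b1 = -2g1 - g2 + g3 - g4, giving column 1 = (-2, -1, 1, -1); repeating for each j gives P = [[-2, -2, 0, 2], [-1, 1, -2, 0], [1, 1, 2, -2], [-1, 1, 1, 0]].

[[-2, -2, 0, 2], [-1, 1, -2, 0], [1, 1, 2, -2], [-1, 1, 1, 0]]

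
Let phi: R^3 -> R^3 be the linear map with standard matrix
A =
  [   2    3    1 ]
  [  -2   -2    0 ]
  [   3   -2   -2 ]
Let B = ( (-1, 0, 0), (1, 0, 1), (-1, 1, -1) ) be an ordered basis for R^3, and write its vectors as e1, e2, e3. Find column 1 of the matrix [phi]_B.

(-1, -1, 2)

Column 1 of [phi]_B is the B-coordinate vector of phi(e1).
In standard coordinates phi(e1) = A e1 = (-2, 2, -3).
Converting to B: (-2, 2, -3) = -e1 - e2 + 2e3, so the coordinate vector is (-1, -1, 2).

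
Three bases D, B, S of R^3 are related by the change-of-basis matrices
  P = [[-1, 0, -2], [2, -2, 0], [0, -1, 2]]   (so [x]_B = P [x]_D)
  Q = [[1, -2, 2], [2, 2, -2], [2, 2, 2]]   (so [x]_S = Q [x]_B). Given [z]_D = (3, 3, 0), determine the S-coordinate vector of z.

(-9, 0, -12)

Composing the changes, [z]_S = Q P [z]_D.
Q P = [[-5, 2, 2], [2, -2, -8], [2, -6, 0]]; applying this to (3, 3, 0) gives (-9, 0, -12).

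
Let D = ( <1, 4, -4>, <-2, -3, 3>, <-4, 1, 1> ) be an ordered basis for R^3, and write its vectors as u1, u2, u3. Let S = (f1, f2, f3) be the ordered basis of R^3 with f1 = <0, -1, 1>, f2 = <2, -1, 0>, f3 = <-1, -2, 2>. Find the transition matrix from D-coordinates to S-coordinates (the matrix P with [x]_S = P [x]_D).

[[-2, -1, 1], [0, 0, -2], [-1, 2, 0]]

Column j of P is [uj]_S, since P maps D-coordinates to S-coordinates.
Expressing u1 in S: u1 = -2f1 + 0·f2 - f3, so column 1 of P is <-2, 0, -1>.
Doing the same for each uj gives P = [[-2, -1, 1], [0, 0, -2], [-1, 2, 0]].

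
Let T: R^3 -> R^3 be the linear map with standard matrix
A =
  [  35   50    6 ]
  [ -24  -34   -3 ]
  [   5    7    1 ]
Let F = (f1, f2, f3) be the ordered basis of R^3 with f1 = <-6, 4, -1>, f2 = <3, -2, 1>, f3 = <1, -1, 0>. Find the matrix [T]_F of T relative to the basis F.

With P the matrix whose columns are f1, ..., f3, [T]_F = P^(-1) A P.
Column by column: T(f1) = A f1 = <-16, 11, -3>; its F-coordinates <2, -1, -1> give column 1.
Continuing for each basis vector yields [T]_F = [[2, -2, 3], [-1, 0, 1], [-1, -1, 0]].

[[2, -2, 3], [-1, 0, 1], [-1, -1, 0]]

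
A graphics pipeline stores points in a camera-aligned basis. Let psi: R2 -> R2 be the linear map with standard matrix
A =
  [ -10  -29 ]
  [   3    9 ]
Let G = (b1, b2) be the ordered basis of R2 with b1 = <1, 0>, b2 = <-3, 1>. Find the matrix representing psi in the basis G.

With P the matrix whose columns are b1, b2, [psi]_G = P^(-1) A P.
Column by column: psi(b1) = A b1 = <-10, 3>; its G-coordinates <-1, 3> give column 1.
Continuing for each basis vector yields [psi]_G = [[-1, 1], [3, 0]].

[[-1, 1], [3, 0]]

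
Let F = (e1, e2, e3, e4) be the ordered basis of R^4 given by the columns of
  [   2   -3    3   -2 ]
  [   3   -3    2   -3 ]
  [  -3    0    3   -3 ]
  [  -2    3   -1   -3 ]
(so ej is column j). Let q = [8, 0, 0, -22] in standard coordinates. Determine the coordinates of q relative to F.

Write q = c_1 e1 + ... + c_4 e4 and solve for the c_i.
Row-reducing the augmented matrix [M | q] gives c = (-1, -3, 3, 4).
Check: -e1 - 3e2 + 3e3 + 4e4 = [8, 0, 0, -22].

[-1, -3, 3, 4]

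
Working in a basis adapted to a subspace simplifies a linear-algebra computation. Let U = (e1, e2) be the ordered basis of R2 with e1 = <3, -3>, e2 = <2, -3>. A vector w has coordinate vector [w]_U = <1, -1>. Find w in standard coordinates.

The coordinates say w = e1 - e2; adding the scaled basis vectors gives <1, 0>.

<1, 0>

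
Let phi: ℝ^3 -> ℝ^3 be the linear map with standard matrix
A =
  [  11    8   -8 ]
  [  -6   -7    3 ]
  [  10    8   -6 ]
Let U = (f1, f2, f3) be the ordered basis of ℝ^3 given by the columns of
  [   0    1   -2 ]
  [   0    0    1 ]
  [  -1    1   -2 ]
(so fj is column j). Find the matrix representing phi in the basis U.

[[2, -1, 2], [2, -3, 0], [-3, -3, -1]]

Let P have columns f1, ..., f3. Then [phi]_U = P^(-1) A P.
Here det P = -1, so P^(-1) is integer; computing A P first and then P^(-1)(A P) gives [[2, -1, 2], [2, -3, 0], [-3, -3, -1]].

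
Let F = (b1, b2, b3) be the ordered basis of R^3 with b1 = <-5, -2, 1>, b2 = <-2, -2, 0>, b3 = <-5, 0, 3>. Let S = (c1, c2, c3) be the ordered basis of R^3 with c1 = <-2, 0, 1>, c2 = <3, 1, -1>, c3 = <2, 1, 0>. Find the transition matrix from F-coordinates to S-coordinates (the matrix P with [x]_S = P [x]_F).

Let M have columns bj and N have columns cj. Then for every x, N [x]_S = x = M [x]_F, so P = N^(-1) M.
Since det N = -1, N^(-1) has integer entries; multiplying gives P = [[0, -2, 2], [-1, -2, -1], [-1, 0, 1]].

[[0, -2, 2], [-1, -2, -1], [-1, 0, 1]]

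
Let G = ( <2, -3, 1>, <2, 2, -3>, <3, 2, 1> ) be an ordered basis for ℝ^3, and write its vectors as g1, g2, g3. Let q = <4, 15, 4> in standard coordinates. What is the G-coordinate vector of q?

<-3, -1, 4>

We seek scalars with c_1 g1 + ... + c_3 g3 = q; equivalently solve M c = q where the columns of M are g1, ..., g3.
Gaussian elimination on [M | q] yields c = (-3, -1, 4).
Check: -3g1 - g2 + 4g3 = <4, 15, 4>.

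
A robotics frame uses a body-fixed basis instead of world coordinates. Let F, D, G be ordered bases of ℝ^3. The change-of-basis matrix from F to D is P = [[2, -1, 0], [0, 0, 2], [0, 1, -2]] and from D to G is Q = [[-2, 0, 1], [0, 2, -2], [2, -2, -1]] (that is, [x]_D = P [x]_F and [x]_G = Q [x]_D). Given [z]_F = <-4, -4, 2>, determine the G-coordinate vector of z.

Composing the changes, [z]_G = Q P [z]_F.
Q P = [[-4, 3, -2], [0, -2, 8], [4, -3, -2]]; applying this to <-4, -4, 2> gives <0, 24, -8>.

<0, 24, -8>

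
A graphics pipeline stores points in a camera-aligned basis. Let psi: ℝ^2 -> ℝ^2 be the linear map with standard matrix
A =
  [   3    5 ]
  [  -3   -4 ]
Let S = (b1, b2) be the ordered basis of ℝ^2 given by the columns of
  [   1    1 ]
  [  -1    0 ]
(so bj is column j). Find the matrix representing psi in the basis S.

The j-th column of [psi]_S is [psi(bj)]_S.
psi(b1) = A b1 = [-2, 1] = -b1 - b2, so column 1 is [-1, -1].
Repeating for b2 and assembling the columns gives [[-1, 3], [-1, 0]].

[[-1, 3], [-1, 0]]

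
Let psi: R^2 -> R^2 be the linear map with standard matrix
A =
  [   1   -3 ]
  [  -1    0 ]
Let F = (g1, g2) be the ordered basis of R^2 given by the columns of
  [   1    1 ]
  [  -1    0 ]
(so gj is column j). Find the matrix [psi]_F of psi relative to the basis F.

[[1, 1], [3, 0]]

With P the matrix whose columns are g1, g2, [psi]_F = P^(-1) A P.
Column by column: psi(g1) = A g1 = <4, -1>; its F-coordinates <1, 3> give column 1.
Continuing for each basis vector yields [psi]_F = [[1, 1], [3, 0]].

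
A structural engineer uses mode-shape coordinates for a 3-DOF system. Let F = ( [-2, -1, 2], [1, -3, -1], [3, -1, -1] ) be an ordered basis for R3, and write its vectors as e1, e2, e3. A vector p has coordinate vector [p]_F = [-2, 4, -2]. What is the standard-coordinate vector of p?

By definition p = -2e1 + 4e2 - 2e3.
Summing componentwise gives [2, -8, -6].

[2, -8, -6]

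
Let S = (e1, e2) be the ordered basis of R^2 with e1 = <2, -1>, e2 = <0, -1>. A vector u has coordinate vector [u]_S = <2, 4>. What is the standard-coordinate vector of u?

The coordinates say u = 2e1 + 4e2; adding the scaled basis vectors gives <4, -6>.

<4, -6>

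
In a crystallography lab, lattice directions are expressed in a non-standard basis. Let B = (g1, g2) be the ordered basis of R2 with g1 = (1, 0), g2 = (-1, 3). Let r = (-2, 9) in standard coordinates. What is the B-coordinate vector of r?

Write r = c_1 g1 + c_2 g2 and solve for the c_i.
System: c_1 - c_2 = -2, 0c_1 + 3c_2 = 9; solving gives c_1 = 1, c_2 = 3.
Check: g1 + 3g2 = (-2, 9).

(1, 3)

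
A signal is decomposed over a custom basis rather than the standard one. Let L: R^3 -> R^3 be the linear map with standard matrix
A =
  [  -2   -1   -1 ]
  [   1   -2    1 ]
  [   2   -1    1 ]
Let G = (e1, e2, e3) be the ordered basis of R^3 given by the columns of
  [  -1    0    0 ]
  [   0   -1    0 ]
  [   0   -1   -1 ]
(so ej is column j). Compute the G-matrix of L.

[[-2, -2, -1], [1, -1, 1], [1, 1, 0]]

Let P have columns e1, ..., e3. Then [L]_G = P^(-1) A P.
Here det P = -1, so P^(-1) is integer; computing A P first and then P^(-1)(A P) gives [[-2, -2, -1], [1, -1, 1], [1, 1, 0]].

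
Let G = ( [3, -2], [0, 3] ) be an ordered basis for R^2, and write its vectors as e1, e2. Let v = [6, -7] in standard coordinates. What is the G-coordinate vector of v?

[2, -1]

Write v = c_1 e1 + c_2 e2 and solve for the c_i.
System: 3c_1 + 0c_2 = 6, -2c_1 + 3c_2 = -7; solving gives c_1 = 2, c_2 = -1.
Check: 2e1 - e2 = [6, -7].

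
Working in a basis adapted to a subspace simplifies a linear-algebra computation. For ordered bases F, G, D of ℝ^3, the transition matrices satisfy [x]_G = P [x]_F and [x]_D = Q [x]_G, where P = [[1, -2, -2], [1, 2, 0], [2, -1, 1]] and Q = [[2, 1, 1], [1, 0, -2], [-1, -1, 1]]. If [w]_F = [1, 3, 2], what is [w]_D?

First [w]_G = P [w]_F = [-9, 7, 1].
Then [w]_D = Q [w]_G = [-10, -11, 3].

[-10, -11, 3]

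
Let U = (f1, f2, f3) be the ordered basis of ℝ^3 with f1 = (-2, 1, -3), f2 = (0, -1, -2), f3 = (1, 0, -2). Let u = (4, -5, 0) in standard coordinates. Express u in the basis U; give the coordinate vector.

[u]_U is the unique c with M c = u, where M has columns f1, ..., f3.
Solving this 3x3 system gives c = (-2, 3, 0).
Check: -2f1 + 3f2 + 0·f3 = (4, -5, 0).

(-2, 3, 0)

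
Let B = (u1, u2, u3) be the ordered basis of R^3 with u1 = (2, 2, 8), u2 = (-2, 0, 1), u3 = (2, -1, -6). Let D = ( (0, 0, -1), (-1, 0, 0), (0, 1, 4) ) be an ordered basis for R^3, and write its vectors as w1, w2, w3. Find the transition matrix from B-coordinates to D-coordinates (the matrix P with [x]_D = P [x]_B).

[[0, -1, 2], [-2, 2, -2], [2, 0, -1]]

Take x = uj: its B-coordinates are the j-th standard unit vector, so P e_j — column j of P — equals [uj]_D.
u1 = 0·w1 - 2w2 + 2w3, giving column 1 = (0, -2, 2); repeating for each j gives P = [[0, -1, 2], [-2, 2, -2], [2, 0, -1]].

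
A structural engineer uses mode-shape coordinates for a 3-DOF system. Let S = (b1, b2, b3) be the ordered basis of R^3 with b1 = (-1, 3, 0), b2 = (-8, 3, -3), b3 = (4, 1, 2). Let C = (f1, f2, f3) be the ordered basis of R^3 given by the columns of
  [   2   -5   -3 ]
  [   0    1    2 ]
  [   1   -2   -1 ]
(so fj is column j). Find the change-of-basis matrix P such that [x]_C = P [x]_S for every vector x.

[[0, 0, 1], [-1, 1, -1], [2, 1, 1]]

Let M have columns bj and N have columns fj. Then for every x, N [x]_C = x = M [x]_S, so P = N^(-1) M.
Since det N = -1, N^(-1) has integer entries; multiplying gives P = [[0, 0, 1], [-1, 1, -1], [2, 1, 1]].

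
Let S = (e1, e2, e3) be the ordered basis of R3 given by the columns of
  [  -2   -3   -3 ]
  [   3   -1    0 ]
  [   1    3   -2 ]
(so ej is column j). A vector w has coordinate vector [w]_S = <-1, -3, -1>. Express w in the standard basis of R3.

w = M [w]_S, where M has columns e1, ..., e3.
Carrying out the matrix-vector product, w = <14, 0, -8>.

<14, 0, -8>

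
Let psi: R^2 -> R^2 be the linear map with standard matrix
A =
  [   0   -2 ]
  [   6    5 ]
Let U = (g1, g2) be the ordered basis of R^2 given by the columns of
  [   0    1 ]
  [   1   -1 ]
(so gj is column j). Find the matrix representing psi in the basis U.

With P the matrix whose columns are g1, g2, [psi]_U = P^(-1) A P.
Column by column: psi(g1) = A g1 = <-2, 5>; its U-coordinates <3, -2> give column 1.
Continuing for each basis vector yields [psi]_U = [[3, 3], [-2, 2]].

[[3, 3], [-2, 2]]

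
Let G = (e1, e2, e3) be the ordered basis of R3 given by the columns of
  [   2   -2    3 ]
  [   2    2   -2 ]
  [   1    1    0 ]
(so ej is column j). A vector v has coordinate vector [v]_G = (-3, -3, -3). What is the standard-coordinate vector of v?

(-9, -6, -6)

By definition v = -3e1 - 3e2 - 3e3.
Summing componentwise gives (-9, -6, -6).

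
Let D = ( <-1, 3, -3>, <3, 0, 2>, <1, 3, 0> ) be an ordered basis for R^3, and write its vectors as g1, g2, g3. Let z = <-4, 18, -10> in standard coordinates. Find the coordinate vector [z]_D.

Write z = c_1 g1 + ... + c_3 g3 and solve for the c_i.
Solving this 3x3 system gives c = (2, -2, 4).
Check: 2g1 - 2g2 + 4g3 = <-4, 18, -10>.

<2, -2, 4>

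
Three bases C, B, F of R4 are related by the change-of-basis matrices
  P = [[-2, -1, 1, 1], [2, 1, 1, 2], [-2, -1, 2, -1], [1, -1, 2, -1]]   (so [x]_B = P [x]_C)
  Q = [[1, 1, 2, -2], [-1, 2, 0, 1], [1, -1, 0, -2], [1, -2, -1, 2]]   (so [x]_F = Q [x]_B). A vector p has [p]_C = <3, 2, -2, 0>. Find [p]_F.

First [p]_B = P [p]_C = <-10, 6, -12, -3>.
Then [p]_F = Q [p]_B = <-22, 19, -10, -16>.

<-22, 19, -10, -16>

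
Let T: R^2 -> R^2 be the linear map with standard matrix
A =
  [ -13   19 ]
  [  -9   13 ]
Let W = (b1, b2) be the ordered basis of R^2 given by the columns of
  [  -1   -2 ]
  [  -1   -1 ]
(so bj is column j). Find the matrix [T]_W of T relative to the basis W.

Let P have columns b1, b2. Then [T]_W = P^(-1) A P.
Here det P = -1, so P^(-1) is integer; computing A P first and then P^(-1)(A P) gives [[2, -3], [2, -2]].

[[2, -3], [2, -2]]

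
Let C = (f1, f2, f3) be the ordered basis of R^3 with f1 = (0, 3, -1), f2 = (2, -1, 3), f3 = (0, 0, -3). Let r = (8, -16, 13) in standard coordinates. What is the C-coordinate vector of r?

[r]_C is the unique c with M c = r, where M has columns f1, ..., f3.
Gaussian elimination on [M | r] yields c = (-4, 4, 1).
Check: -4f1 + 4f2 + f3 = (8, -16, 13).

(-4, 4, 1)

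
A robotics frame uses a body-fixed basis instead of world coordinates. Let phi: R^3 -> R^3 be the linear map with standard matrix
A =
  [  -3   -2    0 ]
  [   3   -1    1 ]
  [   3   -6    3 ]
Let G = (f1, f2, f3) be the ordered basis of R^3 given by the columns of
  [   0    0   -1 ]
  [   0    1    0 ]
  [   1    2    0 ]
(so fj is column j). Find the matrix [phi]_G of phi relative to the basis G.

Let P have columns f1, ..., f3. Then [phi]_G = P^(-1) A P.
Here det P = 1, so P^(-1) is integer; computing A P first and then P^(-1)(A P) gives [[1, -2, 3], [1, 1, -3], [0, 2, -3]].

[[1, -2, 3], [1, 1, -3], [0, 2, -3]]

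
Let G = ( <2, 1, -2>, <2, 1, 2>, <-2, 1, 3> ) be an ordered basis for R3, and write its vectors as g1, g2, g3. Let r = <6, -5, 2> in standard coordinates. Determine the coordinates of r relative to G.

Write r = c_1 g1 + ... + c_3 g3 and solve for the c_i.
Gaussian elimination on [M | r] yields c = (-4, 3, -4).
Check: -4g1 + 3g2 - 4g3 = <6, -5, 2>.

<-4, 3, -4>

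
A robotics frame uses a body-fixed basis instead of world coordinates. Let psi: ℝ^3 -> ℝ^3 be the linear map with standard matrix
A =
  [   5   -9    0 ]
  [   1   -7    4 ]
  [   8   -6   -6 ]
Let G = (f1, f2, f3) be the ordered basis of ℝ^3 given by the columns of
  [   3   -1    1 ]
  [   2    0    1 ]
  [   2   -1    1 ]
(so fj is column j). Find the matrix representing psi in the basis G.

[[-3, -3, 0], [-3, -3, 2], [3, 1, -2]]

Let P have columns f1, ..., f3. Then [psi]_G = P^(-1) A P.
Here det P = 1, so P^(-1) is integer; computing A P first and then P^(-1)(A P) gives [[-3, -3, 0], [-3, -3, 2], [3, 1, -2]].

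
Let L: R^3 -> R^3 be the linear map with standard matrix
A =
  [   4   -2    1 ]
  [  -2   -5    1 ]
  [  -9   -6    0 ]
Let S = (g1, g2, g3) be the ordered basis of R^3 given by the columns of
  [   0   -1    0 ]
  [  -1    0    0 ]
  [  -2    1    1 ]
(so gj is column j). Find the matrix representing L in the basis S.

With P the matrix whose columns are g1, ..., g3, [L]_S = P^(-1) A P.
Column by column: L(g1) = A g1 = (0, 3, 6); its S-coordinates (-3, 0, 0) give column 1.
Continuing for each basis vector yields [L]_S = [[-3, -3, -1], [0, 3, -1], [0, 0, -1]].

[[-3, -3, -1], [0, 3, -1], [0, 0, -1]]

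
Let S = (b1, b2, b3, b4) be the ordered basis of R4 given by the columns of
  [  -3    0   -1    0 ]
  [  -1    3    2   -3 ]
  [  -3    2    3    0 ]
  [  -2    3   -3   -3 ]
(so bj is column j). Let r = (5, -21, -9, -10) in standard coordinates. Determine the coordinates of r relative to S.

(-1, -3, -2, 3)

We seek scalars with c_1 b1 + ... + c_4 b4 = r; equivalently solve M c = r where the columns of M are b1, ..., b4.
Solving this 4x4 system gives c = (-1, -3, -2, 3).
Check: -b1 - 3b2 - 2b3 + 3b4 = (5, -21, -9, -10).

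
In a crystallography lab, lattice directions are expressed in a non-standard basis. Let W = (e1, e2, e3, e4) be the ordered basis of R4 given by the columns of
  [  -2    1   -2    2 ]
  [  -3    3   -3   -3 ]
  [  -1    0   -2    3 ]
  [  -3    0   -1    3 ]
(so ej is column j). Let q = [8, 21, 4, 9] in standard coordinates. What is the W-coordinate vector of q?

[-4, -2, -3, -2]

[q]_W is the unique c with M c = q, where M has columns e1, ..., e4.
Solving this 4x4 system gives c = (-4, -2, -3, -2).
Check: -4e1 - 2e2 - 3e3 - 2e4 = [8, 21, 4, 9].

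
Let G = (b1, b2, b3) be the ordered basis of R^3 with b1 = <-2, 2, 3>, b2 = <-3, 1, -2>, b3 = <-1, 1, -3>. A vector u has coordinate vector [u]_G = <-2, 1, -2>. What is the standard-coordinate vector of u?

<3, -5, -2>

u = M [u]_G, where M has columns b1, ..., b3.
Carrying out the matrix-vector product, u = <3, -5, -2>.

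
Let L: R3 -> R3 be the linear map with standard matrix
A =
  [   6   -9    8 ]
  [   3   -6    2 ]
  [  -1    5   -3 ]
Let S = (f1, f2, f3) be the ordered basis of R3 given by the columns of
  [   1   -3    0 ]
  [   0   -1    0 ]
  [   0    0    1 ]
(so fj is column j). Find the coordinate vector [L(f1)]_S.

[-3, -3, -1]

Compute L(f1) = A f1 = [6, 3, -1] in standard coordinates.
Then write this in S-coordinates: solve for y in y_1 f1 + ... + y_3 f3 = [6, 3, -1].
This gives y = [-3, -3, -1], which is column 1 of [L]_S.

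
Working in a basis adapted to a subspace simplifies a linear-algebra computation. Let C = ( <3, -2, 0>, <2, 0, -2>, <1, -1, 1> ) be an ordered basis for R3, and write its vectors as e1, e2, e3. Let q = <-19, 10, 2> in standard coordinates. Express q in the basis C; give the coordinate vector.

We seek scalars with c_1 e1 + ... + c_3 e3 = q; equivalently solve M c = q where the columns of M are e1, ..., e3.
Gaussian elimination on [M | q] yields c = (-3, -3, -4).
Check: -3e1 - 3e2 - 4e3 = <-19, 10, 2>.

<-3, -3, -4>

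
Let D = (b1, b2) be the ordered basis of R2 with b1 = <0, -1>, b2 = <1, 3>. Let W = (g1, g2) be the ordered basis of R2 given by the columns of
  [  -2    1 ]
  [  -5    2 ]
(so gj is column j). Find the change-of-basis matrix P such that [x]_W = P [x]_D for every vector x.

Let M have columns bj and N have columns gj. Then for every x, N [x]_W = x = M [x]_D, so P = N^(-1) M.
Since det N = 1, N^(-1) has integer entries; multiplying gives P = [[1, -1], [2, -1]].

[[1, -1], [2, -1]]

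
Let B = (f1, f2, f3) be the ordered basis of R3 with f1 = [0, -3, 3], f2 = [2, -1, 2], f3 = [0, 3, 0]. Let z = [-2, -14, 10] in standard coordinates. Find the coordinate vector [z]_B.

[4, -1, -1]

Write z = c_1 f1 + ... + c_3 f3 and solve for the c_i.
Solving this 3x3 system gives c = (4, -1, -1).
Check: 4f1 - f2 - f3 = [-2, -14, 10].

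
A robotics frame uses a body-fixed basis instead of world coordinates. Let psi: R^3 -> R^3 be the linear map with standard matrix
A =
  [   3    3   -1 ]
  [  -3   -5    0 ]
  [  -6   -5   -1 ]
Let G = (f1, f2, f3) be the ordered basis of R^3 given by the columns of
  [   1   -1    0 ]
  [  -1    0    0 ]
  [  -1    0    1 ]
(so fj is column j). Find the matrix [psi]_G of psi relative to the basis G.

With P the matrix whose columns are f1, ..., f3, [psi]_G = P^(-1) A P.
Column by column: psi(f1) = A f1 = [1, 2, 0]; its G-coordinates [-2, -3, -2] give column 1.
Continuing for each basis vector yields [psi]_G = [[-2, -3, 0], [-3, 0, 1], [-2, 3, -1]].

[[-2, -3, 0], [-3, 0, 1], [-2, 3, -1]]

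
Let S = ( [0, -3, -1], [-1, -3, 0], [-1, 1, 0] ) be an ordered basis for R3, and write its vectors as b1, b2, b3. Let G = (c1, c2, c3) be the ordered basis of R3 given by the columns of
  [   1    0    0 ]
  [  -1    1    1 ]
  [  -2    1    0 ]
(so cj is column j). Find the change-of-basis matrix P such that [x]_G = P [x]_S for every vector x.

Take x = bj: its S-coordinates are the j-th standard unit vector, so P e_j — column j of P — equals [bj]_G.
b1 = 0·c1 - c2 - 2c3, giving column 1 = [0, -1, -2]; repeating for each j gives P = [[0, -1, -1], [-1, -2, -2], [-2, -2, 2]].

[[0, -1, -1], [-1, -2, -2], [-2, -2, 2]]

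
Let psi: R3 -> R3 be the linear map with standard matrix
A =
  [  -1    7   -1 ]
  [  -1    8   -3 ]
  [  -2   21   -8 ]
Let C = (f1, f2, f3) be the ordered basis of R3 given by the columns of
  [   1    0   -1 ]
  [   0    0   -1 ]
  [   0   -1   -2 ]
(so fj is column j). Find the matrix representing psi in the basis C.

Let P have columns f1, ..., f3. Then [psi]_C = P^(-1) A P.
Here det P = -1, so P^(-1) is integer; computing A P first and then P^(-1)(A P) gives [[0, -2, -3], [0, -2, 1], [1, -3, 1]].

[[0, -2, -3], [0, -2, 1], [1, -3, 1]]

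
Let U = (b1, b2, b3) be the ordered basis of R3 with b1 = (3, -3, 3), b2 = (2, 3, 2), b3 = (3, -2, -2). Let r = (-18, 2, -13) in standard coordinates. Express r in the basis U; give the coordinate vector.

Write r = c_1 b1 + ... + c_3 b3 and solve for the c_i.
Gaussian elimination on [M | r] yields c = (-3, -3, -1).
Check: -3b1 - 3b2 - b3 = (-18, 2, -13).

(-3, -3, -1)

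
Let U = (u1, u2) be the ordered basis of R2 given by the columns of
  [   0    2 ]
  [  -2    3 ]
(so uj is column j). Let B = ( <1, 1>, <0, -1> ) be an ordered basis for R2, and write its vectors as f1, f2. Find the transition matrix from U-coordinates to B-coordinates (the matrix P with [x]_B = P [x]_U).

Let M have columns uj and N have columns fj. Then for every x, N [x]_B = x = M [x]_U, so P = N^(-1) M.
Since det N = -1, N^(-1) has integer entries; multiplying gives P = [[0, 2], [2, -1]].

[[0, 2], [2, -1]]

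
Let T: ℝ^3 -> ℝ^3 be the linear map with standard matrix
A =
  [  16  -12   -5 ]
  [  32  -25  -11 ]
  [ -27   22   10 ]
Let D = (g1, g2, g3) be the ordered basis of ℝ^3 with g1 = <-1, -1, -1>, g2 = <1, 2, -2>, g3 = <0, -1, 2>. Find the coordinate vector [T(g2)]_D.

<-1, 1, -1>

Compute T(g2) = A g2 = <2, 4, -3> in standard coordinates.
Then write this in D-coordinates: solve for y in y_1 g1 + ... + y_3 g3 = <2, 4, -3>.
This gives y = <-1, 1, -1>, which is column 2 of [T]_D.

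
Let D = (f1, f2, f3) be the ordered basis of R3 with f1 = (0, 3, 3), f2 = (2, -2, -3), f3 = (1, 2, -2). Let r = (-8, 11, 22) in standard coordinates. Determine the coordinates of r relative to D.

Write r = c_1 f1 + ... + c_3 f3 and solve for the c_i.
Row-reducing the augmented matrix [M | r] gives c = (3, -3, -2).
Check: 3f1 - 3f2 - 2f3 = (-8, 11, 22).

(3, -3, -2)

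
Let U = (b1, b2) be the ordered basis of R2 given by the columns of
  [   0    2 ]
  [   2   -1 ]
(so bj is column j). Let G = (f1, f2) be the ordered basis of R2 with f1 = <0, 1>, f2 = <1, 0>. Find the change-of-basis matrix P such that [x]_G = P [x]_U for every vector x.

Let M have columns bj and N have columns fj. Then for every x, N [x]_G = x = M [x]_U, so P = N^(-1) M.
Since det N = -1, N^(-1) has integer entries; multiplying gives P = [[2, -1], [0, 2]].

[[2, -1], [0, 2]]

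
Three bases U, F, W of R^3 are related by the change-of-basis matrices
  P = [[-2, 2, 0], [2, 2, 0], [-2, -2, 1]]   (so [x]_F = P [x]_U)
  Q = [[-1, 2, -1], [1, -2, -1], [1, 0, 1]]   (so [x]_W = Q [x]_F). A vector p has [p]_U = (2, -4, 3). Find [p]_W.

(-3, -11, -5)

First [p]_F = P [p]_U = (-12, -4, 7).
Then [p]_W = Q [p]_F = (-3, -11, -5).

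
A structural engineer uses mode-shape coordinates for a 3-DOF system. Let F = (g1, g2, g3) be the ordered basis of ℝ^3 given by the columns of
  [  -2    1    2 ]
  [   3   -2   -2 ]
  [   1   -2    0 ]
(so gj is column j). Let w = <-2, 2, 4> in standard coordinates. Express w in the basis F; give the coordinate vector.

We seek scalars with c_1 g1 + ... + c_3 g3 = w; equivalently solve M c = w where the columns of M are g1, ..., g3.
Row-reducing the augmented matrix [M | w] gives c = (-4, -4, -3).
Check: -4g1 - 4g2 - 3g3 = <-2, 2, 4>.

<-4, -4, -3>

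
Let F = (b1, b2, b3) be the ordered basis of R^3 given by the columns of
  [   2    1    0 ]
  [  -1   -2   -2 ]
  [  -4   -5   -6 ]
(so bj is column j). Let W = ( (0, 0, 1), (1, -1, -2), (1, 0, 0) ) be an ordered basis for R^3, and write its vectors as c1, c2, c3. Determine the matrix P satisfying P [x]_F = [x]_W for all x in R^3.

[[-2, -1, -2], [1, 2, 2], [1, -1, -2]]

Take x = bj: its F-coordinates are the j-th standard unit vector, so P e_j — column j of P — equals [bj]_W.
b1 = -2c1 + c2 + c3, giving column 1 = (-2, 1, 1); repeating for each j gives P = [[-2, -1, -2], [1, 2, 2], [1, -1, -2]].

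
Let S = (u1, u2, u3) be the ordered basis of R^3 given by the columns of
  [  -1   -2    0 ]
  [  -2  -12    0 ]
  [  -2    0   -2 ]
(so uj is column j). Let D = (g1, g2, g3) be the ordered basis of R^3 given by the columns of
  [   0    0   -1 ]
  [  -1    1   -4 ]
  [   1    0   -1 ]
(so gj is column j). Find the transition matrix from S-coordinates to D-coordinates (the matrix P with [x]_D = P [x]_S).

[[-1, 2, -2], [1, -2, -2], [1, 2, 0]]

Column j of P is [uj]_D, since P maps S-coordinates to D-coordinates.
Expressing u1 in D: u1 = -g1 + g2 + g3, so column 1 of P is (-1, 1, 1).
Doing the same for each uj gives P = [[-1, 2, -2], [1, -2, -2], [1, 2, 0]].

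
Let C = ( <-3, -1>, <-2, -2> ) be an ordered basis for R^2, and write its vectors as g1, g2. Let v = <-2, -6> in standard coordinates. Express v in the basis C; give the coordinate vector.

We seek scalars with c_1 g1 + c_2 g2 = v; equivalently solve M c = v where the columns of M are g1, g2.
System: -3c_1 - 2c_2 = -2, -c_1 - 2c_2 = -6; solving gives c_1 = -2, c_2 = 4.
Check: -2g1 + 4g2 = <-2, -6>.

<-2, 4>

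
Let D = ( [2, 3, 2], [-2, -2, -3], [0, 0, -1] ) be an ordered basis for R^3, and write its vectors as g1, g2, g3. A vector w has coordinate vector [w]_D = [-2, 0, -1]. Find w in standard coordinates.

[-4, -6, -3]

By definition w = -2g1 + 0·g2 - g3.
Summing componentwise gives [-4, -6, -3].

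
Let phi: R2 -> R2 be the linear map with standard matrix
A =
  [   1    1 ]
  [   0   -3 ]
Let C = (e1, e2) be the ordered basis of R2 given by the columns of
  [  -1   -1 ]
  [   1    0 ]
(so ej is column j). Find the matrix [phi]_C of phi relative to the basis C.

[[-3, 0], [3, 1]]

Let P have columns e1, e2. Then [phi]_C = P^(-1) A P.
Here det P = 1, so P^(-1) is integer; computing A P first and then P^(-1)(A P) gives [[-3, 0], [3, 1]].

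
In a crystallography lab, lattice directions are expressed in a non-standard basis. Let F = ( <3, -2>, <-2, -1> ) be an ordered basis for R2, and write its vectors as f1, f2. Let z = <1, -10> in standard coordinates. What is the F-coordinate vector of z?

<3, 4>

[z]_F is the unique c with M c = z, where M has columns f1, f2.
System: 3c_1 - 2c_2 = 1, -2c_1 - c_2 = -10; solving gives c_1 = 3, c_2 = 4.
Check: 3f1 + 4f2 = <1, -10>.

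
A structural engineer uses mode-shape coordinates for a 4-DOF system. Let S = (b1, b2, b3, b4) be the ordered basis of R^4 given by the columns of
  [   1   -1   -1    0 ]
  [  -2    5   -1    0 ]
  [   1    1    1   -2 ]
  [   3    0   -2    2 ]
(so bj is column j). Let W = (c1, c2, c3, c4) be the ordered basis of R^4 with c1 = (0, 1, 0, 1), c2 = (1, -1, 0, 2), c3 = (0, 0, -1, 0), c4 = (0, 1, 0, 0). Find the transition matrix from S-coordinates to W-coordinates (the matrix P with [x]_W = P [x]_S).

Column j of P is [bj]_W, since P maps S-coordinates to W-coordinates.
Expressing b1 in W: b1 = c1 + c2 - c3 - 2c4, so column 1 of P is (1, 1, -1, -2).
Doing the same for each bj gives P = [[1, 2, 0, 2], [1, -1, -1, 0], [-1, -1, -1, 2], [-2, 2, -2, -2]].

[[1, 2, 0, 2], [1, -1, -1, 0], [-1, -1, -1, 2], [-2, 2, -2, -2]]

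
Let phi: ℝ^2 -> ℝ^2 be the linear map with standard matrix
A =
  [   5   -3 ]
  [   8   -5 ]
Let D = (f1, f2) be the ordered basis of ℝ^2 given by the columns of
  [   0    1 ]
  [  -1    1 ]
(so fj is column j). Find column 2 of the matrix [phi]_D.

<-1, 2>

Column 2 of [phi]_D is the D-coordinate vector of phi(f2).
In standard coordinates phi(f2) = A f2 = <2, 3>.
Converting to D: <2, 3> = -f1 + 2f2, so the coordinate vector is <-1, 2>.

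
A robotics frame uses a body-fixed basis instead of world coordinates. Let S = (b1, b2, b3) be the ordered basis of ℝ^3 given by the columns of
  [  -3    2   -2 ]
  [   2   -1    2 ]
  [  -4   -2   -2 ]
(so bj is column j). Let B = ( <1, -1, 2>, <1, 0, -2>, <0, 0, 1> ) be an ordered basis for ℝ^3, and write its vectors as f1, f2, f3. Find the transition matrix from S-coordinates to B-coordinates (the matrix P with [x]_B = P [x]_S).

[[-2, 1, -2], [-1, 1, 0], [-2, -2, 2]]

Column j of P is [bj]_B, since P maps S-coordinates to B-coordinates.
Expressing b1 in B: b1 = -2f1 - f2 - 2f3, so column 1 of P is <-2, -1, -2>.
Doing the same for each bj gives P = [[-2, 1, -2], [-1, 1, 0], [-2, -2, 2]].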